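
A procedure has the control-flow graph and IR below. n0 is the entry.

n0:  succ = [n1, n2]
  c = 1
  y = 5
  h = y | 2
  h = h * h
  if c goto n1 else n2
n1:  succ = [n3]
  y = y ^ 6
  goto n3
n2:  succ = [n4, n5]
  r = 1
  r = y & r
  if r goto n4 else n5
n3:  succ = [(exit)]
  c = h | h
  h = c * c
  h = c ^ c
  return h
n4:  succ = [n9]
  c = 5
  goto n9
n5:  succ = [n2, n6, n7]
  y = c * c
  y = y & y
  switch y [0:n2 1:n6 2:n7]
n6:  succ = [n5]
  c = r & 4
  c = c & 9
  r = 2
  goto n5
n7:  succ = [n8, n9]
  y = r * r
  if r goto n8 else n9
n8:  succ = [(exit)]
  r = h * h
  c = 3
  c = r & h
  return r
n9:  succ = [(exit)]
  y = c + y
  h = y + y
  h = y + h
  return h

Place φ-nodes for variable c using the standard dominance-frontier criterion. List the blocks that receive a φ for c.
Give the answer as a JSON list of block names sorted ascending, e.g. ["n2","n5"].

idom tree: n1←n0 n2←n0 n3←n1 n4←n2 n5←n2 n6←n5 n7←n5 n8←n7 n9←n2
Dom∩ at merges:
  n2: preds {n0,n5}: {n0} ∩ {n0,n2,n5} = {n0}; idom=n0
  n5: preds {n2,n6}: {n0,n2} ∩ {n0,n2,n5,n6} = {n0,n2}; idom=n2
  n9: preds {n4,n7}: {n0,n2,n4} ∩ {n0,n2,n5,n7} = {n0,n2}; idom=n2

Frontier:
  n2←n0: walk · to n0
  n2←n5: walk n5→n2 to n0
  n5←n2: walk · to n2
  n5←n6: walk n6→n5 to n2
  n9←n4: walk n4 to n2
  n9←n7: walk n7→n5 to n2
  n0 → ∅
  n1 → ∅
  n2 → {n2}
  n3 → ∅
  n4 → {n9}
  n5 → {n2,n5,n9}
  n6 → {n5}
  n7 → {n9}
  n8 → ∅
  n9 → ∅

φ for c: defs {n0,n3,n4,n6,n8}
  DF⁺ = {n2,n5,n9}

Answer: ["n2", "n5", "n9"]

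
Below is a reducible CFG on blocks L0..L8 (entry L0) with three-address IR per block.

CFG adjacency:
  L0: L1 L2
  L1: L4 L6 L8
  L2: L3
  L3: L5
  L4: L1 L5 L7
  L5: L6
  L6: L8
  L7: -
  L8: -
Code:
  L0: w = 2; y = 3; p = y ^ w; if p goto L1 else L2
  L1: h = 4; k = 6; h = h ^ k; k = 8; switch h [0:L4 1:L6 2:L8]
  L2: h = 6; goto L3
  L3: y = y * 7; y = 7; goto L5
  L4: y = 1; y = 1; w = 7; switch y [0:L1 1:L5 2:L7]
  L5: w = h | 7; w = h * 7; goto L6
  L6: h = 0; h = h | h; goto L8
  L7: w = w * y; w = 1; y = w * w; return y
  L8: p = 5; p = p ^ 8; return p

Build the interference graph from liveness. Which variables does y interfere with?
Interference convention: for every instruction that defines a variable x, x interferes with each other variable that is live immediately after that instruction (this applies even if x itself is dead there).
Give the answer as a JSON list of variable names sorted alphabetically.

def/use:
  L0: def={p,w,y} ue=∅
  L1: def={h,k} ue=∅
  L2: def={h} ue=∅
  L3: def={y} ue={y}
  L4: def={w,y} ue=∅
  L5: def={w} ue={h}
  L6: def={h} ue=∅
  L7: def={w,y} ue={w,y}
  L8: def={p} ue=∅

Liveness:
  L0: in=∅ out={y}
  L1: in=∅ out={h}
  L2: in={y} out={h,y}
  L3: in={h,y} out={h}
  L4: in={h} out={h,w,y}
  L5: in={h} out=∅
  L6: in=∅ out=∅
  L7: in={w,y} out=∅
  L8: in=∅ out=∅

Interference:
  h: {k,w,y}
  k: {h}
  p: {y}
  w: {h,y}
  y: {h,p,w}

N(y) = ["h", "p", "w"]

Answer: ["h", "p", "w"]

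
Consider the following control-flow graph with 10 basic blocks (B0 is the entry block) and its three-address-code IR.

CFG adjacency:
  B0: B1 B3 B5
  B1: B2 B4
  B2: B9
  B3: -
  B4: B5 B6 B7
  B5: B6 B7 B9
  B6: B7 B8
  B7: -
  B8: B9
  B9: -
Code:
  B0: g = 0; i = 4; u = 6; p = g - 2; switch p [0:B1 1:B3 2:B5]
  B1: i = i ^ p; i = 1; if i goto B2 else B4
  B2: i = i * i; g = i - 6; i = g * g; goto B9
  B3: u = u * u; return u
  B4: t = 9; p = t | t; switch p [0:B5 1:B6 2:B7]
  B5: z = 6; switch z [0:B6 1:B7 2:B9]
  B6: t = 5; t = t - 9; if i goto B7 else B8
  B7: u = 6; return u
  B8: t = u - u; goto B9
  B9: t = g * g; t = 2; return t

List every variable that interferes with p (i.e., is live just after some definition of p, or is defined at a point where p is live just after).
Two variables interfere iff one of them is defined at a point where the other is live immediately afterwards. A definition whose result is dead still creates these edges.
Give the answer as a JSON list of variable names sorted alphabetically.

Answer: ["g", "i", "u"]

Analysis:
Block summaries:
  B0 def {g,i,p,u} use ∅
  B1 def {i} use {i,p}
  B2 def {g,i} use {i}
  B3 def {u} use {u}
  B4 def {p,t} use ∅
  B5 def {z} use ∅
  B6 def {t} use {i}
  B7 def {u} use ∅
  B8 def {t} use {u}
  B9 def {t} use {g}

Liveness:
  B0: in=∅ out={g,i,p,u}
  B1: in={g,i,p,u} out={g,i,u}
  B2: in={i} out={g}
  B3: in={u} out=∅
  B4: in={g,i,u} out={g,i,u}
  B5: in={g,i,u} out={g,i,u}
  B6: in={g,i,u} out={g,u}
  B7: in=∅ out=∅
  B8: in={g,u} out={g}
  B9: in={g} out=∅

Interference:
  g: {i,p,t,u,z}
  i: {g,p,t,u,z}
  p: {g,i,u}
  t: {g,i,u}
  u: {g,i,p,t,z}
  z: {g,i,u}

N(p) = ["g", "i", "u"]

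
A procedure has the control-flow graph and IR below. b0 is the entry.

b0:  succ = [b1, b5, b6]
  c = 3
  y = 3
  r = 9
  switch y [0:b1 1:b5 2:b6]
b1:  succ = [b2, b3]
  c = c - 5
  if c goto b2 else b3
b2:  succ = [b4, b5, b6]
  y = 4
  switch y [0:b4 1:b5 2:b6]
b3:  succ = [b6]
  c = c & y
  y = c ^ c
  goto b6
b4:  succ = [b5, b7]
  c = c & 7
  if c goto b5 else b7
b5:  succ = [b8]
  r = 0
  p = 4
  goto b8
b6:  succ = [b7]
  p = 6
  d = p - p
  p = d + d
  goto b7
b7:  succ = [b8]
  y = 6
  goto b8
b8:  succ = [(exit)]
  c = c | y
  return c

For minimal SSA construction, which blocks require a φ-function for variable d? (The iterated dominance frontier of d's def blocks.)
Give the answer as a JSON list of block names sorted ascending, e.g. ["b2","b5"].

Answer: ["b7", "b8"]

Derivation:
idom tree: b1←b0 b2←b1 b3←b1 b4←b2 b5←b0 b6←b0 b7←b0 b8←b0
Join-block Dom:
  b5: preds {b0,b2,b4}: {b0} ∩ {b0,b1,b2} ∩ {b0,b1,b2,b4} = {b0}; idom=b0
  b6: preds {b0,b2,b3}: {b0} ∩ {b0,b1,b2} ∩ {b0,b1,b3} = {b0}; idom=b0
  b7: preds {b4,b6}: {b0,b1,b2,b4} ∩ {b0,b6} = {b0}; idom=b0
  b8: preds {b5,b7}: {b0,b5} ∩ {b0,b7} = {b0}; idom=b0

Frontier:
  b5←b0: walk · to b0
  b5←b2: walk b2→b1 to b0
  b5←b4: walk b4→b2→b1 to b0
  b6←b0: walk · to b0
  b6←b2: walk b2→b1 to b0
  b6←b3: walk b3→b1 to b0
  b7←b4: walk b4→b2→b1 to b0
  b7←b6: walk b6 to b0
  b8←b5: walk b5 to b0
  b8←b7: walk b7 to b0
  DF(b0)=∅
  DF(b1)={b5,b6,b7}
  DF(b2)={b5,b6,b7}
  DF(b3)={b6}
  DF(b4)={b5,b7}
  DF(b5)={b8}
  DF(b6)={b7}
  DF(b7)={b8}
  DF(b8)=∅

φ for d: defs {b6}
  DF⁺ = {b7,b8}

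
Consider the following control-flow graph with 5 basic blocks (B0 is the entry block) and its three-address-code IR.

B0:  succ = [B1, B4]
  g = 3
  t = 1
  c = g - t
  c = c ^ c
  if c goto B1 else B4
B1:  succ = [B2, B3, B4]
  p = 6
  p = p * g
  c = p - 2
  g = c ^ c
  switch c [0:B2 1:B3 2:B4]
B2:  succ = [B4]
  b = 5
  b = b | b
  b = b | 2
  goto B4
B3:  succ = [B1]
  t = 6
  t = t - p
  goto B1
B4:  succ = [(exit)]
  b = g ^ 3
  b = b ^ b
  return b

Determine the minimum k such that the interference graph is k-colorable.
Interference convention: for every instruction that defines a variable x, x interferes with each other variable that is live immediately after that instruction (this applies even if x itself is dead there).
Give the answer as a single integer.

Per-block:
  B0 def {c,g,t} use ∅
  B1 def {c,g,p} use {g}
  B2 def {b} use ∅
  B3 def {t} use {p}
  B4 def {b} use {g}

Live sets:
  live B0: ∅→{g}
  live B1: {g}→{g,p}
  live B2: {g}→{g}
  live B3: {g,p}→{g}
  live B4: {g}→∅

Interference:
  b — {g}
  c — {g,p}
  g — {b,c,p,t}
  p — {c,g,t}
  t — {g,p}

Registers:
  clique {c,g,p} ⇒ need ≥ 3
  3-colouring: R0={g}  R1={b,p}  R2={c,t}
  χ = 3

Answer: 3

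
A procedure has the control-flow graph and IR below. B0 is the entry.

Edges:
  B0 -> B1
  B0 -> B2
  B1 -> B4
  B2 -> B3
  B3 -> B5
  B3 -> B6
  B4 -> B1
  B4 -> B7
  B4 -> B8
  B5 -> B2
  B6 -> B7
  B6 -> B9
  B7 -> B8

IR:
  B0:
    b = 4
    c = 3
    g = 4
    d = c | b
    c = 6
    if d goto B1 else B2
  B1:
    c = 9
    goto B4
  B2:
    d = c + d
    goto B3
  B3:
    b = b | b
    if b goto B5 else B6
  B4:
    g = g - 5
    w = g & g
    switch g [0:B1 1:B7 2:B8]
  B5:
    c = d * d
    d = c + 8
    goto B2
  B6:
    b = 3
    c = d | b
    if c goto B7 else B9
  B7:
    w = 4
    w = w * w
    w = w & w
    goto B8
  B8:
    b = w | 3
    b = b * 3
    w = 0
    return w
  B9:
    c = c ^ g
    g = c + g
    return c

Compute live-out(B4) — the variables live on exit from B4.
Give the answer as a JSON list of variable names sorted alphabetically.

Block summaries:
  B0: {b,c,d,g} / ∅
  B1: {c} / ∅
  B2: {d} / {c,d}
  B3: {b} / {b}
  B4: {g,w} / {g}
  B5: {c,d} / {d}
  B6: {b,c} / {d}
  B7: {w} / ∅
  B8: {b,w} / {w}
  B9: {c,g} / {c,g}

Backward fixpoint:
  live B0: ∅→{b,c,d,g}
  live B1: {g}→{g}
  live B2: {b,c,d,g}→{b,d,g}
  live B3: {b,d,g}→{b,d,g}
  live B4: {g}→{g,w}
  live B5: {b,d,g}→{b,c,d,g}
  live B6: {d,g}→{c,g}
  live B7: ∅→{w}
  live B8: {w}→∅
  live B9: {c,g}→∅

live-out(B4) = ["g", "w"]

Answer: ["g", "w"]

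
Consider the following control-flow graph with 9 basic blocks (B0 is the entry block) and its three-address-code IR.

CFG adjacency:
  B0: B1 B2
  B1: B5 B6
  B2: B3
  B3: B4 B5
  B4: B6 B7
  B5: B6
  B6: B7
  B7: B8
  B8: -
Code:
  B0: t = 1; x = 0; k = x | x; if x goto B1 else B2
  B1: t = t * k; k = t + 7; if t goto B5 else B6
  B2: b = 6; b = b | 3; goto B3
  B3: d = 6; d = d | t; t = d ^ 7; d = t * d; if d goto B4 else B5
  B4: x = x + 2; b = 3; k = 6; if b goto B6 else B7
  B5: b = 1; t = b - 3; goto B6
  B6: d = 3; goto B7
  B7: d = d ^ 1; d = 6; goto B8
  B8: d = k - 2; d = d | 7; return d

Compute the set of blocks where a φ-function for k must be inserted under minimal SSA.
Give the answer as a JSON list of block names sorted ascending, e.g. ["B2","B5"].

Answer: ["B5", "B6", "B7"]

Working:
idom tree: B1←B0 B2←B0 B3←B2 B4←B3 B5←B0 B6←B0 B7←B0 B8←B7
Join-block Dom:
  B5: preds {B1,B3}: {B0,B1} ∩ {B0,B2,B3} = {B0}; idom=B0
  B6: preds {B1,B4,B5}: {B0,B1} ∩ {B0,B2,B3,B4} ∩ {B0,B5} = {B0}; idom=B0
  B7: preds {B4,B6}: {B0,B2,B3,B4} ∩ {B0,B6} = {B0}; idom=B0

DF derivation:
  join B5 pred B1: B1 stop@B0
  join B5 pred B3: B3→B2 stop@B0
  join B6 pred B1: B1 stop@B0
  join B6 pred B4: B4→B3→B2 stop@B0
  join B6 pred B5: B5 stop@B0
  join B7 pred B4: B4→B3→B2 stop@B0
  join B7 pred B6: B6 stop@B0
  DF(B0)=∅
  DF(B1)={B5,B6}
  DF(B2)={B5,B6,B7}
  DF(B3)={B5,B6,B7}
  DF(B4)={B6,B7}
  DF(B5)={B6}
  DF(B6)={B7}
  DF(B7)=∅
  DF(B8)=∅

φ for k: defs {B0,B1,B4}
  DF⁺ = {B5,B6,B7}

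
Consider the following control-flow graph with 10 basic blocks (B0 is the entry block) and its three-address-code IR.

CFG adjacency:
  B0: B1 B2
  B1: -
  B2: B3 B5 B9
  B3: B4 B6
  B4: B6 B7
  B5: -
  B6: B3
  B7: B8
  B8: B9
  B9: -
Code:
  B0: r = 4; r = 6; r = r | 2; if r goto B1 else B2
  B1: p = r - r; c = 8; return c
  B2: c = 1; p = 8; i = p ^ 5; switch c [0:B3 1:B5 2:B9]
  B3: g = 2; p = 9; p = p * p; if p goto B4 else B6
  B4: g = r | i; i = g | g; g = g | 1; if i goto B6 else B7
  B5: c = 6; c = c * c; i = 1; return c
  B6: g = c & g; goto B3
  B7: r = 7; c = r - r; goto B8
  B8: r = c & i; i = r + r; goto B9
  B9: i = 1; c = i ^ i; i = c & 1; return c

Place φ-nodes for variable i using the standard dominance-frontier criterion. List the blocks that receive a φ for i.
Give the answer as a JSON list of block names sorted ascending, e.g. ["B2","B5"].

Answer: ["B3", "B6", "B9"]

Working:
idom tree: B1←B0 B2←B0 B3←B2 B4←B3 B5←B2 B6←B3 B7←B4 B8←B7 B9←B2
Dom at joins:
  B3: preds {B2,B6}: {B0,B2} ∩ {B0,B2,B3,B6} = {B0,B2}; idom=B2
  B6: preds {B3,B4}: {B0,B2,B3} ∩ {B0,B2,B3,B4} = {B0,B2,B3}; idom=B3
  B9: preds {B2,B8}: {B0,B2} ∩ {B0,B2,B3,B4,B7,B8} = {B0,B2}; idom=B2

DF walk-up:
  B3←B2: walk · to B2
  B3←B6: walk B6→B3 to B2
  B6←B3: walk · to B3
  B6←B4: walk B4 to B3
  B9←B2: walk · to B2
  B9←B8: walk B8→B7→B4→B3 to B2
  B0 → ∅
  B1 → ∅
  B2 → ∅
  B3 → {B3,B9}
  B4 → {B6,B9}
  B5 → ∅
  B6 → {B3}
  B7 → {B9}
  B8 → {B9}
  B9 → ∅

φ for i: defs {B2,B4,B5,B8,B9}
  DF⁺ = {B3,B6,B9}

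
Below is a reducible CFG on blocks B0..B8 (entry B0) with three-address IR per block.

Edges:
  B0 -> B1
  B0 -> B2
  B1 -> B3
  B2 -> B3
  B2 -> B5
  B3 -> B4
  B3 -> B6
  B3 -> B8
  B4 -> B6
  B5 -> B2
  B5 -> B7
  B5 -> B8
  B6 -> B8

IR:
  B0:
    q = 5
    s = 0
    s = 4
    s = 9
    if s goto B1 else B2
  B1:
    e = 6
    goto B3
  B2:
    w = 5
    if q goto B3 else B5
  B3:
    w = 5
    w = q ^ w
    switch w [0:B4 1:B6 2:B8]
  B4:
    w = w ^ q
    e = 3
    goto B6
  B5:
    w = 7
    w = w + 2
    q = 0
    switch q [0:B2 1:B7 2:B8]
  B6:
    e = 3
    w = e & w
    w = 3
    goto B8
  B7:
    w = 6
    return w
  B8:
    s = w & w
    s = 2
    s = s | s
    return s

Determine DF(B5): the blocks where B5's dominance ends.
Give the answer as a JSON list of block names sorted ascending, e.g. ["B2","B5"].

idom tree: B1←B0 B2←B0 B3←B0 B4←B3 B5←B2 B6←B3 B7←B5 B8←B0
Dom at joins:
  B2: preds {B0,B5}: {B0} ∩ {B0,B2,B5} = {B0}; idom=B0
  B3: preds {B1,B2}: {B0,B1} ∩ {B0,B2} = {B0}; idom=B0
  B6: preds {B3,B4}: {B0,B3} ∩ {B0,B3,B4} = {B0,B3}; idom=B3
  B8: preds {B3,B5,B6}: {B0,B3} ∩ {B0,B2,B5} ∩ {B0,B3,B6} = {B0}; idom=B0

Frontier:
  B2←B0: walk · to B0
  B2←B5: walk B5→B2 to B0
  B3←B1: walk B1 to B0
  B3←B2: walk B2 to B0
  B6←B3: walk · to B3
  B6←B4: walk B4 to B3
  B8←B3: walk B3 to B0
  B8←B5: walk B5→B2 to B0
  B8←B6: walk B6→B3 to B0
  B0 → ∅
  B1 → {B3}
  B2 → {B2,B3,B8}
  B3 → {B8}
  B4 → {B6}
  B5 → {B2,B8}
  B6 → {B8}
  B7 → ∅
  B8 → ∅

DF(B5) = ["B2", "B8"]

Answer: ["B2", "B8"]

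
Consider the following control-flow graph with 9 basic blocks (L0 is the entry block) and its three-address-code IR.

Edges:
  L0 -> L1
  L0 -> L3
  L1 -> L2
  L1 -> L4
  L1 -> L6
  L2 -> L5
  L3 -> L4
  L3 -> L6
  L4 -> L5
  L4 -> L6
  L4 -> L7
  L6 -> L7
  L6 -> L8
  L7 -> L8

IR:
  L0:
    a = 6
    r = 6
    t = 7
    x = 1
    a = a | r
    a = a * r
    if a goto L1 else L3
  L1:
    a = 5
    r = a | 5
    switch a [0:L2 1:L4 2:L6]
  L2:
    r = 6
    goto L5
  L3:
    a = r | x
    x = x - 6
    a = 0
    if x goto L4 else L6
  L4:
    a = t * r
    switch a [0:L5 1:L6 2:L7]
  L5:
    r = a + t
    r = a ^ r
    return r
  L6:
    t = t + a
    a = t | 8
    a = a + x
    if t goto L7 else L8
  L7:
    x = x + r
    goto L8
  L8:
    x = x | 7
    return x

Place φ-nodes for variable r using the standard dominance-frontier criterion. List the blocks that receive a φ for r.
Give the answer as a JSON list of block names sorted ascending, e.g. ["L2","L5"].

idom tree: L1←L0 L2←L1 L3←L0 L4←L0 L5←L0 L6←L0 L7←L0 L8←L0
Dom∩ at merges:
  L4: preds {L1,L3}: {L0,L1} ∩ {L0,L3} = {L0}; idom=L0
  L5: preds {L2,L4}: {L0,L1,L2} ∩ {L0,L4} = {L0}; idom=L0
  L6: preds {L1,L3,L4}: {L0,L1} ∩ {L0,L3} ∩ {L0,L4} = {L0}; idom=L0
  L7: preds {L4,L6}: {L0,L4} ∩ {L0,L6} = {L0}; idom=L0
  L8: preds {L6,L7}: {L0,L6} ∩ {L0,L7} = {L0}; idom=L0

DF derivation:
  L4←L1: walk L1 to L0
  L4←L3: walk L3 to L0
  L5←L2: walk L2→L1 to L0
  L5←L4: walk L4 to L0
  L6←L1: walk L1 to L0
  L6←L3: walk L3 to L0
  L6←L4: walk L4 to L0
  L7←L4: walk L4 to L0
  L7←L6: walk L6 to L0
  L8←L6: walk L6 to L0
  L8←L7: walk L7 to L0
  DF(L0)=∅
  DF(L1)={L4,L5,L6}
  DF(L2)={L5}
  DF(L3)={L4,L6}
  DF(L4)={L5,L6,L7}
  DF(L5)=∅
  DF(L6)={L7,L8}
  DF(L7)={L8}
  DF(L8)=∅

φ for r: defs {L0,L1,L2,L5}
  DF⁺ = {L4,L5,L6,L7,L8}

Answer: ["L4", "L5", "L6", "L7", "L8"]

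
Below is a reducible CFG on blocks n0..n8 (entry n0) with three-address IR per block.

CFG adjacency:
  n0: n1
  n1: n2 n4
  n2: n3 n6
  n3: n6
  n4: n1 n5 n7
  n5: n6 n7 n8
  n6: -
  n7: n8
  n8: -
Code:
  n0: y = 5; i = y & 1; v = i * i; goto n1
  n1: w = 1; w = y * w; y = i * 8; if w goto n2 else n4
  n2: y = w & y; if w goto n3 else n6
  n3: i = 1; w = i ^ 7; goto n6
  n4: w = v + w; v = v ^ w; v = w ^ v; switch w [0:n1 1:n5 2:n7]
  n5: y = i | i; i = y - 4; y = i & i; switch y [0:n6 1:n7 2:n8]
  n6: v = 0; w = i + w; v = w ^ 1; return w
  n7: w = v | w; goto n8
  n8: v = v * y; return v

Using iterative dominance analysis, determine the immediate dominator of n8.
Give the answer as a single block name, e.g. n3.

idom tree: n1←n0 n2←n1 n3←n2 n4←n1 n5←n4 n6←n1 n7←n4 n8←n4
Join-block Dom:
  n1: preds {n0,n4}: {n0} ∩ {n0,n1,n4} = {n0}; idom=n0
  n6: preds {n2,n3,n5}: {n0,n1,n2} ∩ {n0,n1,n2,n3} ∩ {n0,n1,n4,n5} = {n0,n1}; idom=n1
  n7: preds {n4,n5}: {n0,n1,n4} ∩ {n0,n1,n4,n5} = {n0,n1,n4}; idom=n4
  n8: preds {n5,n7}: {n0,n1,n4,n5} ∩ {n0,n1,n4,n7} = {n0,n1,n4}; idom=n4

idom(n8) = n4

Answer: n4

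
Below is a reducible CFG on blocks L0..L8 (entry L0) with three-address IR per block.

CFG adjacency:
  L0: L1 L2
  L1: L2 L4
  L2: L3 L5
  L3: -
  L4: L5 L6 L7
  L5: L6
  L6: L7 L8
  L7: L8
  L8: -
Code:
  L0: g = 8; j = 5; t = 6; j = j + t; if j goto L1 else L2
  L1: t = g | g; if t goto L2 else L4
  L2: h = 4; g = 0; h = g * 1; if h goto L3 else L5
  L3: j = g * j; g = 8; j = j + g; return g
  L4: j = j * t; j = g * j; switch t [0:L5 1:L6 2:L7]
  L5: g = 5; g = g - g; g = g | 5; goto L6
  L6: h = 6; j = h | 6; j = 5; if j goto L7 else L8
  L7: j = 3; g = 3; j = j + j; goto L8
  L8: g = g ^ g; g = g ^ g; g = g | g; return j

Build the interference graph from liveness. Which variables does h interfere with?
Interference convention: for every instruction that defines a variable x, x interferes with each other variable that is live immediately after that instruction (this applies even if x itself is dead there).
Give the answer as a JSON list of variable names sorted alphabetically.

Block summaries:
  L0: def={g,j,t} ue=∅
  L1: def={t} ue={g}
  L2: def={g,h} ue=∅
  L3: def={g,j} ue={g,j}
  L4: def={j} ue={g,j,t}
  L5: def={g} ue=∅
  L6: def={h,j} ue=∅
  L7: def={g,j} ue=∅
  L8: def={g} ue={g,j}

Backward fixpoint:
  live L0: ∅→{g,j}
  live L1: {g,j}→{g,j,t}
  live L2: {j}→{g,j}
  live L3: {g,j}→∅
  live L4: {g,j,t}→{g}
  live L5: ∅→{g}
  live L6: {g}→{g,j}
  live L7: ∅→{g,j}
  live L8: {g,j}→∅

Conflict graph:
  g↔{h,j,t}
  h↔{g,j}
  j↔{g,h,t}
  t↔{g,j}

N(h) = ["g", "j"]

Answer: ["g", "j"]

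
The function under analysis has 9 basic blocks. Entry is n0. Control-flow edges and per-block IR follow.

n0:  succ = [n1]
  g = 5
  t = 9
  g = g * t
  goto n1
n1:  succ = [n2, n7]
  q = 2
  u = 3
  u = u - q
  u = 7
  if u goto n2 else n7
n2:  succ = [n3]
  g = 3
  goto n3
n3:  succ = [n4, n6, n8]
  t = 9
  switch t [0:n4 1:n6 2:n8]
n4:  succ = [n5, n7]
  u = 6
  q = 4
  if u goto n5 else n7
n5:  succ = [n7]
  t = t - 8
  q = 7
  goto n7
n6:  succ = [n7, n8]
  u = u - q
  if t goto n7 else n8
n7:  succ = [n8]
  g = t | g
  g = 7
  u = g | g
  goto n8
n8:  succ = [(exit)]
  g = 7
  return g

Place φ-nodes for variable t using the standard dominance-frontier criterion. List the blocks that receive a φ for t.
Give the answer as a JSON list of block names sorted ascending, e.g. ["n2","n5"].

idom tree: n1←n0 n2←n1 n3←n2 n4←n3 n5←n4 n6←n3 n7←n1 n8←n1
Dom at joins:
  n7: preds {n1,n4,n5,n6}: {n0,n1} ∩ {n0,n1,n2,n3,n4} ∩ {n0,n1,n2,n3,n4,n5} ∩ {n0,n1,n2,n3,n6} = {n0,n1}; idom=n1
  n8: preds {n3,n6,n7}: {n0,n1,n2,n3} ∩ {n0,n1,n2,n3,n6} ∩ {n0,n1,n7} = {n0,n1}; idom=n1

Frontier:
  join n7 pred n1: · stop@n1
  join n7 pred n4: n4→n3→n2 stop@n1
  join n7 pred n5: n5→n4→n3→n2 stop@n1
  join n7 pred n6: n6→n3→n2 stop@n1
  join n8 pred n3: n3→n2 stop@n1
  join n8 pred n6: n6→n3→n2 stop@n1
  join n8 pred n7: n7 stop@n1
  DF(n0)=∅
  DF(n1)=∅
  DF(n2)={n7,n8}
  DF(n3)={n7,n8}
  DF(n4)={n7}
  DF(n5)={n7}
  DF(n6)={n7,n8}
  DF(n7)={n8}
  DF(n8)=∅

φ for t: defs {n0,n3,n5}
  DF⁺ = {n7,n8}

Answer: ["n7", "n8"]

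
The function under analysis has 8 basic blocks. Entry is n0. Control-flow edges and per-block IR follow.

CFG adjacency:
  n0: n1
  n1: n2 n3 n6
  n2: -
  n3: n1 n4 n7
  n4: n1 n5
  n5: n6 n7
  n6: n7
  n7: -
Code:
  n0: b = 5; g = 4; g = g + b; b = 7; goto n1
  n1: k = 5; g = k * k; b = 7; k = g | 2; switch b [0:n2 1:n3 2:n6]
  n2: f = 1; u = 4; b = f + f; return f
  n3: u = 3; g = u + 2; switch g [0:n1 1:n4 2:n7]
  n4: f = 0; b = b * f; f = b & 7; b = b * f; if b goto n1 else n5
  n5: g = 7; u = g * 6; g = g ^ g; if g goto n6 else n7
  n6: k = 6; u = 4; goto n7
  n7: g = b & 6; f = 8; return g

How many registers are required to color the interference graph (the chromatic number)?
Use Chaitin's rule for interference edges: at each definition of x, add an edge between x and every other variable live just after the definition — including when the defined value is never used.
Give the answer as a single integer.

Block summaries:
  n0: {b,g} / ∅
  n1: {b,g,k} / ∅
  n2: {b,f,u} / ∅
  n3: {g,u} / ∅
  n4: {b,f} / {b}
  n5: {g,u} / ∅
  n6: {k,u} / ∅
  n7: {f,g} / {b}

Live sets:
  n0 li=∅ lo=∅
  n1 li=∅ lo={b}
  n2 li=∅ lo=∅
  n3 li={b} lo={b}
  n4 li={b} lo={b}
  n5 li={b} lo={b}
  n6 li={b} lo={b}
  n7 li={b} lo=∅

Conflict graph:
  b↔{f,g,k,u}
  f↔{b,g,u}
  g↔{b,f,u}
  k↔{b}
  u↔{b,f,g}

Colouring:
  {b,f,g,u} pairwise interfere (4-clique) ⇒ χ ≥ 4
  assign b→R0 f→R1 g→R2 k→R1 u→R3 — no edge inside a register ⇒ χ ≤ 4
  χ = 4

Answer: 4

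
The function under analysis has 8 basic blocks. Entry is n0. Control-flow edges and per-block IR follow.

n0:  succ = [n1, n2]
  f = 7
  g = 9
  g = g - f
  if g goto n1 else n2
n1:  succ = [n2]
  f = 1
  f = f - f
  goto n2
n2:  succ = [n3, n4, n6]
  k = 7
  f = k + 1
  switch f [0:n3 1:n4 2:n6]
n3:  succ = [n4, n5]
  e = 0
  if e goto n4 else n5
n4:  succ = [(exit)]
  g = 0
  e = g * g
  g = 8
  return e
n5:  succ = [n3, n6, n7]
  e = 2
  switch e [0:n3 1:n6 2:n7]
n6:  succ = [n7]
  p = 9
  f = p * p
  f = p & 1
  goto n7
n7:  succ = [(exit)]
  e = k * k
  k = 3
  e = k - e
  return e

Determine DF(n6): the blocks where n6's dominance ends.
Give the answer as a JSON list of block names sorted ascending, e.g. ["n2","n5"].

Answer: ["n7"]

Working:
idom tree: n1←n0 n2←n0 n3←n2 n4←n2 n5←n3 n6←n2 n7←n2
Join-block Dom:
  n2: preds {n0,n1}: {n0} ∩ {n0,n1} = {n0}; idom=n0
  n3: preds {n2,n5}: {n0,n2} ∩ {n0,n2,n3,n5} = {n0,n2}; idom=n2
  n4: preds {n2,n3}: {n0,n2} ∩ {n0,n2,n3} = {n0,n2}; idom=n2
  n6: preds {n2,n5}: {n0,n2} ∩ {n0,n2,n3,n5} = {n0,n2}; idom=n2
  n7: preds {n5,n6}: {n0,n2,n3,n5} ∩ {n0,n2,n6} = {n0,n2}; idom=n2

DF derivation:
  n2←n0: walk · to n0
  n2←n1: walk n1 to n0
  n3←n2: walk · to n2
  n3←n5: walk n5→n3 to n2
  n4←n2: walk · to n2
  n4←n3: walk n3 to n2
  n6←n2: walk · to n2
  n6←n5: walk n5→n3 to n2
  n7←n5: walk n5→n3 to n2
  n7←n6: walk n6 to n2
  n0: DF=∅
  n1: DF={n2}
  n2: DF=∅
  n3: DF={n3,n4,n6,n7}
  n4: DF=∅
  n5: DF={n3,n6,n7}
  n6: DF={n7}
  n7: DF=∅

DF(n6) = ["n7"]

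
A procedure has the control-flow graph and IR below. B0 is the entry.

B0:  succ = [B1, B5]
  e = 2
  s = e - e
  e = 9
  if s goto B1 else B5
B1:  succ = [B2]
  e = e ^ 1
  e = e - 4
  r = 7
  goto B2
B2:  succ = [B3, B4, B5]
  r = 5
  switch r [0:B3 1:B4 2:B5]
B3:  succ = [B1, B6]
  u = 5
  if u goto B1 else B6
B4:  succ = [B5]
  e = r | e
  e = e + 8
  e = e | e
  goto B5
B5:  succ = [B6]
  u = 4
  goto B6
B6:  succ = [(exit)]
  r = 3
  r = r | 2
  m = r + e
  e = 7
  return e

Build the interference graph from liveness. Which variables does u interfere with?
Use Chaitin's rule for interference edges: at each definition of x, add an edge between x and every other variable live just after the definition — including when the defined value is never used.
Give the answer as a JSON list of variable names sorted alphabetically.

Block summaries:
  B0: {e,s} / ∅
  B1: {e,r} / {e}
  B2: {r} / ∅
  B3: {u} / ∅
  B4: {e} / {e,r}
  B5: {u} / ∅
  B6: {e,m,r} / {e}

Backward fixpoint:
  live B0: ∅→{e}
  live B1: {e}→{e}
  live B2: {e}→{e,r}
  live B3: {e}→{e}
  live B4: {e,r}→{e}
  live B5: {e}→{e}
  live B6: {e}→∅

Conflict graph:
  e↔{r,s,u}
  m↔∅
  r↔{e}
  s↔{e}
  u↔{e}

N(u) = ["e"]

Answer: ["e"]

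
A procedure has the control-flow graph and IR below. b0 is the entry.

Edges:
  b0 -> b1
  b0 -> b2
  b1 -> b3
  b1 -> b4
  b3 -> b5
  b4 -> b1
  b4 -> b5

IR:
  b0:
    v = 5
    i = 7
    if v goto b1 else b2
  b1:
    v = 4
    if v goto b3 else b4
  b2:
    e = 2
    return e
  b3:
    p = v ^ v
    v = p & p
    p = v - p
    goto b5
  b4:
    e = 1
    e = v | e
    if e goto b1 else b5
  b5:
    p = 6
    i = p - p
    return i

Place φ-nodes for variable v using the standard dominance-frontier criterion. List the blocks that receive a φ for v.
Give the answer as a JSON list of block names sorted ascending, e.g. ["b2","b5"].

idom tree: b1←b0 b2←b0 b3←b1 b4←b1 b5←b1
Dom∩ at merges:
  b1: preds {b0,b4}: {b0} ∩ {b0,b1,b4} = {b0}; idom=b0
  b5: preds {b3,b4}: {b0,b1,b3} ∩ {b0,b1,b4} = {b0,b1}; idom=b1

DF walk-up:
  join b1 pred b0: · stop@b0
  join b1 pred b4: b4→b1 stop@b0
  join b5 pred b3: b3 stop@b1
  join b5 pred b4: b4 stop@b1
  b0 → ∅
  b1 → {b1}
  b2 → ∅
  b3 → {b5}
  b4 → {b1,b5}
  b5 → ∅

φ for v: defs {b0,b1,b3}
  DF⁺ = {b1,b5}

Answer: ["b1", "b5"]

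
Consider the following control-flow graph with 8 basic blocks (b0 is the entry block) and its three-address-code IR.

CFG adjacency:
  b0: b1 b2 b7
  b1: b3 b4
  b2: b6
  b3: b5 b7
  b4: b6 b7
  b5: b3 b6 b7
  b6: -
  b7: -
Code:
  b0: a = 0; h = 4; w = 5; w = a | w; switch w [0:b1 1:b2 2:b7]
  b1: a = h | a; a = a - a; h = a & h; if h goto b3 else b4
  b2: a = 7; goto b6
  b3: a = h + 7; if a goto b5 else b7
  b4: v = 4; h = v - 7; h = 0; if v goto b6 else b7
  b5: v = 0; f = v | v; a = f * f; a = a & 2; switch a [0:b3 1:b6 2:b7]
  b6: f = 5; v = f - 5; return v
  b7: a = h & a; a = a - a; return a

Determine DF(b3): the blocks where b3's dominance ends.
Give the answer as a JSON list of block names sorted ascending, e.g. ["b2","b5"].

Answer: ["b3", "b6", "b7"]

Working:
idom tree: b1←b0 b2←b0 b3←b1 b4←b1 b5←b3 b6←b0 b7←b0
Dom∩ at merges:
  b3: preds {b1,b5}: {b0,b1} ∩ {b0,b1,b3,b5} = {b0,b1}; idom=b1
  b6: preds {b2,b4,b5}: {b0,b2} ∩ {b0,b1,b4} ∩ {b0,b1,b3,b5} = {b0}; idom=b0
  b7: preds {b0,b3,b4,b5}: {b0} ∩ {b0,b1,b3} ∩ {b0,b1,b4} ∩ {b0,b1,b3,b5} = {b0}; idom=b0

DF derivation:
  b3←b1: walk · to b1
  b3←b5: walk b5→b3 to b1
  b6←b2: walk b2 to b0
  b6←b4: walk b4→b1 to b0
  b6←b5: walk b5→b3→b1 to b0
  b7←b0: walk · to b0
  b7←b3: walk b3→b1 to b0
  b7←b4: walk b4→b1 to b0
  b7←b5: walk b5→b3→b1 to b0
  b0: DF=∅
  b1: DF={b6,b7}
  b2: DF={b6}
  b3: DF={b3,b6,b7}
  b4: DF={b6,b7}
  b5: DF={b3,b6,b7}
  b6: DF=∅
  b7: DF=∅

DF(b3) = ["b3", "b6", "b7"]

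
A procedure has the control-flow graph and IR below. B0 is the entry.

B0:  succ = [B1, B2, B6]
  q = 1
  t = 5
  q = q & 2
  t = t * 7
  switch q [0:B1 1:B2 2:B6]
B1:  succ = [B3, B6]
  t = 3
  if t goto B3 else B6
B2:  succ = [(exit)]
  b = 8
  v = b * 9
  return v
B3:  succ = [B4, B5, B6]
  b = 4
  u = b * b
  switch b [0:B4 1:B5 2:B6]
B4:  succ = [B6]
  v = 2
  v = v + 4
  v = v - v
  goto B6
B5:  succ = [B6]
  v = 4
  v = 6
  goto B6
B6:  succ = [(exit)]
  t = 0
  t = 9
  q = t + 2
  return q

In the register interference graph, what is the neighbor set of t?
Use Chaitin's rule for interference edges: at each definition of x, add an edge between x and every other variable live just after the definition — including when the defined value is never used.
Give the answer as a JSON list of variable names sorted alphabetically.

Answer: ["q"]

Working:
Per-block:
  B0 def {q,t} use ∅
  B1 def {t} use ∅
  B2 def {b,v} use ∅
  B3 def {b,u} use ∅
  B4 def {v} use ∅
  B5 def {v} use ∅
  B6 def {q,t} use ∅

Liveness:
  B0 li=∅ lo=∅
  B1 li=∅ lo=∅
  B2 li=∅ lo=∅
  B3 li=∅ lo=∅
  B4 li=∅ lo=∅
  B5 li=∅ lo=∅
  B6 li=∅ lo=∅

Interfere edges:
  b: {u}
  q: {t}
  t: {q}
  u: {b}
  v: ∅

N(t) = ["q"]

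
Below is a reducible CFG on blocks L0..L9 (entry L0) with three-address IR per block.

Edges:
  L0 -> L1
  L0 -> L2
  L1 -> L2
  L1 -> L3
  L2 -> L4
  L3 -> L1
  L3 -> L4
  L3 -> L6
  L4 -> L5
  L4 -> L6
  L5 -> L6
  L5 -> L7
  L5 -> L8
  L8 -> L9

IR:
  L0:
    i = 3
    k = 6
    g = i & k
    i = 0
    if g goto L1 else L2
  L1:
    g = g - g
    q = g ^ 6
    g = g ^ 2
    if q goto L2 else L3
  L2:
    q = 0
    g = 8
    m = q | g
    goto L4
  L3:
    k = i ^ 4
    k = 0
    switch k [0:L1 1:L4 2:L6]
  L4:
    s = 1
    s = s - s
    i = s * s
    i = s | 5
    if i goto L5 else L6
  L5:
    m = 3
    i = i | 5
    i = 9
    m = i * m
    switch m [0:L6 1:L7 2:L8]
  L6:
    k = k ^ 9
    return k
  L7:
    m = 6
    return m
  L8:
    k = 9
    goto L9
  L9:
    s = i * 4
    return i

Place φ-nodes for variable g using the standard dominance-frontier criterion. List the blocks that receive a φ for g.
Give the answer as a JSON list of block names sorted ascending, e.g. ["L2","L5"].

Answer: ["L1", "L2", "L4", "L6"]

Analysis:
idom tree: L1←L0 L2←L0 L3←L1 L4←L0 L5←L4 L6←L0 L7←L5 L8←L5 L9←L8
Dom∩ at merges:
  L1: preds {L0,L3}: {L0} ∩ {L0,L1,L3} = {L0}; idom=L0
  L2: preds {L0,L1}: {L0} ∩ {L0,L1} = {L0}; idom=L0
  L4: preds {L2,L3}: {L0,L2} ∩ {L0,L1,L3} = {L0}; idom=L0
  L6: preds {L3,L4,L5}: {L0,L1,L3} ∩ {L0,L4} ∩ {L0,L4,L5} = {L0}; idom=L0

DF derivation:
  join L1 pred L0: · stop@L0
  join L1 pred L3: L3→L1 stop@L0
  join L2 pred L0: · stop@L0
  join L2 pred L1: L1 stop@L0
  join L4 pred L2: L2 stop@L0
  join L4 pred L3: L3→L1 stop@L0
  join L6 pred L3: L3→L1 stop@L0
  join L6 pred L4: L4 stop@L0
  join L6 pred L5: L5→L4 stop@L0
  DF(L0)=∅
  DF(L1)={L1,L2,L4,L6}
  DF(L2)={L4}
  DF(L3)={L1,L4,L6}
  DF(L4)={L6}
  DF(L5)={L6}
  DF(L6)=∅
  DF(L7)=∅
  DF(L8)=∅
  DF(L9)=∅

φ for g: defs {L0,L1,L2}
  DF⁺ = {L1,L2,L4,L6}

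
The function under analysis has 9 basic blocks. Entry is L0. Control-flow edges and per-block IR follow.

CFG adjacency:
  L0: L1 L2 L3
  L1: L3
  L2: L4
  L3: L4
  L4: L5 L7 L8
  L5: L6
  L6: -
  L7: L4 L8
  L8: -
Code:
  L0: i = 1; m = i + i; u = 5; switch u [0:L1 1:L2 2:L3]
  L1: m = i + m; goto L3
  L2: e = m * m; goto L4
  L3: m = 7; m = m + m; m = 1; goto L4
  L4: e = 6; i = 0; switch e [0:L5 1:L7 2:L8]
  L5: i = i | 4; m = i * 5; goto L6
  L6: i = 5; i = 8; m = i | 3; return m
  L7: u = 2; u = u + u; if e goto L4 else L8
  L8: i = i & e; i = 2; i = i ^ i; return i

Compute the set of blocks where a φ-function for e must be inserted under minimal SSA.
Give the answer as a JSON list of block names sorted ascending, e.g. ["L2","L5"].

idom tree: L1←L0 L2←L0 L3←L0 L4←L0 L5←L4 L6←L5 L7←L4 L8←L4
Join-block Dom:
  L3: preds {L0,L1}: {L0} ∩ {L0,L1} = {L0}; idom=L0
  L4: preds {L2,L3,L7}: {L0,L2} ∩ {L0,L3} ∩ {L0,L4,L7} = {L0}; idom=L0
  L8: preds {L4,L7}: {L0,L4} ∩ {L0,L4,L7} = {L0,L4}; idom=L4

Frontier:
  L3←L0: walk · to L0
  L3←L1: walk L1 to L0
  L4←L2: walk L2 to L0
  L4←L3: walk L3 to L0
  L4←L7: walk L7→L4 to L0
  L8←L4: walk · to L4
  L8←L7: walk L7 to L4
  DF(L0)=∅
  DF(L1)={L3}
  DF(L2)={L4}
  DF(L3)={L4}
  DF(L4)={L4}
  DF(L5)=∅
  DF(L6)=∅
  DF(L7)={L4,L8}
  DF(L8)=∅

φ for e: defs {L2,L4}
  DF⁺ = {L4}

Answer: ["L4"]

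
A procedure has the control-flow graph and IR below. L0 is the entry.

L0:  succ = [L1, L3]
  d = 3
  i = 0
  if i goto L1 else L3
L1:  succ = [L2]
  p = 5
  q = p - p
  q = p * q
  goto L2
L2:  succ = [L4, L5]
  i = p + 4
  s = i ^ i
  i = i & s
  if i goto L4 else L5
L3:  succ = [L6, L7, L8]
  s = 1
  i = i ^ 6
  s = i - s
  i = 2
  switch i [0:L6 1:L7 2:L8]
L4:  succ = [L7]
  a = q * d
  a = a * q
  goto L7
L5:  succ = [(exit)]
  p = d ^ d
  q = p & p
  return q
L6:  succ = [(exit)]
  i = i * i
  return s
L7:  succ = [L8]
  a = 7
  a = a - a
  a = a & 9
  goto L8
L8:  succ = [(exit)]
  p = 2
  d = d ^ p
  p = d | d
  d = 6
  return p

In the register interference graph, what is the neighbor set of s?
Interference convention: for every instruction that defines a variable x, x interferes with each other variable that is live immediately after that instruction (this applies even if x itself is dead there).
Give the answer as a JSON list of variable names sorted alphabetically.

Answer: ["d", "i", "q"]

Derivation:
Per-block:
  L0: def={d,i} ue=∅
  L1: def={p,q} ue=∅
  L2: def={i,s} ue={p}
  L3: def={i,s} ue={i}
  L4: def={a} ue={d,q}
  L5: def={p,q} ue={d}
  L6: def={i} ue={i,s}
  L7: def={a} ue=∅
  L8: def={d,p} ue={d}

Live sets:
  L0: in=∅ out={d,i}
  L1: in={d} out={d,p,q}
  L2: in={d,p,q} out={d,q}
  L3: in={d,i} out={d,i,s}
  L4: in={d,q} out={d}
  L5: in={d} out=∅
  L6: in={i,s} out=∅
  L7: in={d} out={d}
  L8: in={d} out=∅

Interfere edges:
  a — {d,q}
  d — {a,i,p,q,s}
  i — {d,q,s}
  p — {d,q}
  q — {a,d,i,p,s}
  s — {d,i,q}

N(s) = ["d", "i", "q"]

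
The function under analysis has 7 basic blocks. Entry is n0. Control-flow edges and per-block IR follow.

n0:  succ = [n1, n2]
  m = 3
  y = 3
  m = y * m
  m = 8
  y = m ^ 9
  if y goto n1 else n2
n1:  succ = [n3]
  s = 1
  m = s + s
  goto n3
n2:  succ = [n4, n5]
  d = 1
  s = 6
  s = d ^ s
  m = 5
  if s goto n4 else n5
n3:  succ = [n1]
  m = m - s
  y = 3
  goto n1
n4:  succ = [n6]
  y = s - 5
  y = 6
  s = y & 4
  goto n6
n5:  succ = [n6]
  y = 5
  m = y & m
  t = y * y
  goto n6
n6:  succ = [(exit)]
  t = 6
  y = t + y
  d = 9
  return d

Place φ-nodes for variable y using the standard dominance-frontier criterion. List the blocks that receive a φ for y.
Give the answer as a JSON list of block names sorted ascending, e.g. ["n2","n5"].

idom tree: n1←n0 n2←n0 n3←n1 n4←n2 n5←n2 n6←n2
Dom at joins:
  n1: preds {n0,n3}: {n0} ∩ {n0,n1,n3} = {n0}; idom=n0
  n6: preds {n4,n5}: {n0,n2,n4} ∩ {n0,n2,n5} = {n0,n2}; idom=n2

Frontier:
  n1←n0: walk · to n0
  n1←n3: walk n3→n1 to n0
  n6←n4: walk n4 to n2
  n6←n5: walk n5 to n2
  n0 → ∅
  n1 → {n1}
  n2 → ∅
  n3 → {n1}
  n4 → {n6}
  n5 → {n6}
  n6 → ∅

φ for y: defs {n0,n3,n4,n5,n6}
  DF⁺ = {n1,n6}

Answer: ["n1", "n6"]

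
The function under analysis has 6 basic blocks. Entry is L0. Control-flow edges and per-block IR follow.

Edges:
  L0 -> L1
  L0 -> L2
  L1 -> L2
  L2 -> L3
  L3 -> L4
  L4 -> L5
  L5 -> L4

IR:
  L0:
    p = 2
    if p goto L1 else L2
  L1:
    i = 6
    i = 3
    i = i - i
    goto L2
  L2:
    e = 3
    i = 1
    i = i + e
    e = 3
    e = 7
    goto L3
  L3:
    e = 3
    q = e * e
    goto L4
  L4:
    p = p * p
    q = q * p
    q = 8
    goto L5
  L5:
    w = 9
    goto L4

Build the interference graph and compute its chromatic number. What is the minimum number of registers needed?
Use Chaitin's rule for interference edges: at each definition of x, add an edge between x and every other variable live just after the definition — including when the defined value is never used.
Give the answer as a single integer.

def/use:
  L0: def={p} ue=∅
  L1: def={i} ue=∅
  L2: def={e,i} ue=∅
  L3: def={e,q} ue=∅
  L4: def={p,q} ue={p,q}
  L5: def={w} ue=∅

Live sets:
  L0 li=∅ lo={p}
  L1 li={p} lo={p}
  L2 li={p} lo={p}
  L3 li={p} lo={p,q}
  L4 li={p,q} lo={p,q}
  L5 li={p,q} lo={p,q}

Interfere edges:
  e↔{i,p}
  i↔{e,p}
  p↔{e,i,q,w}
  q↔{p,w}
  w↔{p,q}

Chromatic number:
  lower bound: {e,i,p} mutually conflict ⇒ χ ≥ 3
  3-colouring: r0={p}  r1={e,q}  r2={i,w}
  χ = 3

Answer: 3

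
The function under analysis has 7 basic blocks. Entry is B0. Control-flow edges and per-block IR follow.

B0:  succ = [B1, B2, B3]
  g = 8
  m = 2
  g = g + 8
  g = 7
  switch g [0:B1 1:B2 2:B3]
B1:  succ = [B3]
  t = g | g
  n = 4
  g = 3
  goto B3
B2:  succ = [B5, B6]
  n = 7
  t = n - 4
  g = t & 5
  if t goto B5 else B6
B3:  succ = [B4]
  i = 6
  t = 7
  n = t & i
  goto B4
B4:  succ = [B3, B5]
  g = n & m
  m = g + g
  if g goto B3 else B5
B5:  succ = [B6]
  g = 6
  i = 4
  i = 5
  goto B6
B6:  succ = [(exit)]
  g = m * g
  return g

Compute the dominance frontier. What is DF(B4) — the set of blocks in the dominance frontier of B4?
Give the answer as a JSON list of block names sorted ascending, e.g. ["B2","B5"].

idom tree: B1←B0 B2←B0 B3←B0 B4←B3 B5←B0 B6←B0
Dom at joins:
  B3: preds {B0,B1,B4}: {B0} ∩ {B0,B1} ∩ {B0,B3,B4} = {B0}; idom=B0
  B5: preds {B2,B4}: {B0,B2} ∩ {B0,B3,B4} = {B0}; idom=B0
  B6: preds {B2,B5}: {B0,B2} ∩ {B0,B5} = {B0}; idom=B0

Frontier:
  B3←B0: walk · to B0
  B3←B1: walk B1 to B0
  B3←B4: walk B4→B3 to B0
  B5←B2: walk B2 to B0
  B5←B4: walk B4→B3 to B0
  B6←B2: walk B2 to B0
  B6←B5: walk B5 to B0
  DF(B0)=∅
  DF(B1)={B3}
  DF(B2)={B5,B6}
  DF(B3)={B3,B5}
  DF(B4)={B3,B5}
  DF(B5)={B6}
  DF(B6)=∅

DF(B4) = ["B3", "B5"]

Answer: ["B3", "B5"]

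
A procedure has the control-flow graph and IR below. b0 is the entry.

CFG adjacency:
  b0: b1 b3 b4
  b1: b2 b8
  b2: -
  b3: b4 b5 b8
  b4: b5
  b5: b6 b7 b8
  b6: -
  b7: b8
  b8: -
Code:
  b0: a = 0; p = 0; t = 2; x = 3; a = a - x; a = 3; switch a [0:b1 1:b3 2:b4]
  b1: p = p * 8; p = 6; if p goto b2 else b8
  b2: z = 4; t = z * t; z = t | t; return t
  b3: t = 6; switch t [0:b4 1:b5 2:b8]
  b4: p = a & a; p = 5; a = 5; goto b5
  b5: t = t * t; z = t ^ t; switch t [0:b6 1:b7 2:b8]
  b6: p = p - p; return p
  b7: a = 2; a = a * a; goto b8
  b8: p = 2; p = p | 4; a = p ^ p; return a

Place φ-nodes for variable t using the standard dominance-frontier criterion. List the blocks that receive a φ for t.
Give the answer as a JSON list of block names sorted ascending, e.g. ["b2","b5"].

idom tree: b1←b0 b2←b1 b3←b0 b4←b0 b5←b0 b6←b5 b7←b5 b8←b0
Dom at joins:
  b4: preds {b0,b3}: {b0} ∩ {b0,b3} = {b0}; idom=b0
  b5: preds {b3,b4}: {b0,b3} ∩ {b0,b4} = {b0}; idom=b0
  b8: preds {b1,b3,b5,b7}: {b0,b1} ∩ {b0,b3} ∩ {b0,b5} ∩ {b0,b5,b7} = {b0}; idom=b0

Frontier:
  b4←b0: walk · to b0
  b4←b3: walk b3 to b0
  b5←b3: walk b3 to b0
  b5←b4: walk b4 to b0
  b8←b1: walk b1 to b0
  b8←b3: walk b3 to b0
  b8←b5: walk b5 to b0
  b8←b7: walk b7→b5 to b0
  DF(b0)=∅
  DF(b1)={b8}
  DF(b2)=∅
  DF(b3)={b4,b5,b8}
  DF(b4)={b5}
  DF(b5)={b8}
  DF(b6)=∅
  DF(b7)={b8}
  DF(b8)=∅

φ for t: defs {b0,b2,b3,b5}
  DF⁺ = {b4,b5,b8}

Answer: ["b4", "b5", "b8"]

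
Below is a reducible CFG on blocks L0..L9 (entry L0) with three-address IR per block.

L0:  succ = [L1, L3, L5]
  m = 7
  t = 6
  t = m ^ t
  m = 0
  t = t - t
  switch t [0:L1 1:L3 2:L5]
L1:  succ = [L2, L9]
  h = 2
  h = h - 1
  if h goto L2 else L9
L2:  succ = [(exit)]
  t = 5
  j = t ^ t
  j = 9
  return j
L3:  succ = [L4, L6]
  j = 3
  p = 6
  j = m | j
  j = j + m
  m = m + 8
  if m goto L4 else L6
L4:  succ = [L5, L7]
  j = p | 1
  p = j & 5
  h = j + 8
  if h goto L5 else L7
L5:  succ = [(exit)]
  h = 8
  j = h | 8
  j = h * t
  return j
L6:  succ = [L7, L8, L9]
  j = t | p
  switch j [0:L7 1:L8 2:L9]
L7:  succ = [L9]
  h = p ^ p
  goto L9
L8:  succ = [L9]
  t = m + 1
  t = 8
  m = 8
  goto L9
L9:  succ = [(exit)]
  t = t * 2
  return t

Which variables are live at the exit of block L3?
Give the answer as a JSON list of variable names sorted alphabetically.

Answer: ["m", "p", "t"]

Analysis:
Per-block:
  L0: {m,t} / ∅
  L1: {h} / ∅
  L2: {j,t} / ∅
  L3: {j,m,p} / {m}
  L4: {h,j,p} / {p}
  L5: {h,j} / {t}
  L6: {j} / {p,t}
  L7: {h} / {p}
  L8: {m,t} / {m}
  L9: {t} / {t}

Liveness:
  L0 li=∅ lo={m,t}
  L1 li={t} lo={t}
  L2 li=∅ lo=∅
  L3 li={m,t} lo={m,p,t}
  L4 li={p,t} lo={p,t}
  L5 li={t} lo=∅
  L6 li={m,p,t} lo={m,p,t}
  L7 li={p,t} lo={t}
  L8 li={m} lo={t}
  L9 li={t} lo=∅

live-out(L3) = ["m", "p", "t"]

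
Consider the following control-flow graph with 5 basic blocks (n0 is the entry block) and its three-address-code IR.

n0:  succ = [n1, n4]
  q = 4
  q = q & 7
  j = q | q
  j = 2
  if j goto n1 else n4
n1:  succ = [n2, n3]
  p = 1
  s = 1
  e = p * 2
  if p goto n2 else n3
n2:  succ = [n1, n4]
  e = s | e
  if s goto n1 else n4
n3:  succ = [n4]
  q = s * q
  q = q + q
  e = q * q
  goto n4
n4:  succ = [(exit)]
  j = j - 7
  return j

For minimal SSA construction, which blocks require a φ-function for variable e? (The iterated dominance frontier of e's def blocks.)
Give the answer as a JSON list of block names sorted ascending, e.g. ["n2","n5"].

idom tree: n1←n0 n2←n1 n3←n1 n4←n0
Dom at joins:
  n1: preds {n0,n2}: {n0} ∩ {n0,n1,n2} = {n0}; idom=n0
  n4: preds {n0,n2,n3}: {n0} ∩ {n0,n1,n2} ∩ {n0,n1,n3} = {n0}; idom=n0

DF derivation:
  n1←n0: walk · to n0
  n1←n2: walk n2→n1 to n0
  n4←n0: walk · to n0
  n4←n2: walk n2→n1 to n0
  n4←n3: walk n3→n1 to n0
  n0: DF=∅
  n1: DF={n1,n4}
  n2: DF={n1,n4}
  n3: DF={n4}
  n4: DF=∅

φ for e: defs {n1,n2,n3}
  DF⁺ = {n1,n4}

Answer: ["n1", "n4"]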